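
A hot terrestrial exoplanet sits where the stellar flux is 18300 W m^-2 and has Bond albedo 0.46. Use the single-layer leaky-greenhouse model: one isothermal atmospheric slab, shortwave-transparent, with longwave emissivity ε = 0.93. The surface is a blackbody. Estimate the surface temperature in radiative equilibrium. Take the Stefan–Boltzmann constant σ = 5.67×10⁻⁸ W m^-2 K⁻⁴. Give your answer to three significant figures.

The planet radiates to space at T_e = [S(1−α)/(4σ)]^(1/4) = 456.9 K.
The surface balance (absorbed SW + ε·downward IR = σT_s⁴) with T_a⁴ = T_s⁴/2 reduces to T_s = T_e·[2/(2−ε)]^¼ = 534.2 K.

534 K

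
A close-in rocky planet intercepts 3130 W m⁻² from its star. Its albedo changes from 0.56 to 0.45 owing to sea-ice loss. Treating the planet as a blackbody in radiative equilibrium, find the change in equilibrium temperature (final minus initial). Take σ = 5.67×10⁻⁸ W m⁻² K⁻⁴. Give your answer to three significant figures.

With α = 0.56, T₁ = 279.2 K.
With α = 0.45, T₂ = 295.2 K.
Change: 295.2 − 279.2 = 16.02 K.

16.0 K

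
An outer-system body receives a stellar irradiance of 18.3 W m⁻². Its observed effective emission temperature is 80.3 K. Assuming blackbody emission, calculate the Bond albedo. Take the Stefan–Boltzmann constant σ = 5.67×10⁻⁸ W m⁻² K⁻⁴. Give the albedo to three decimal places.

0.485

Rearranging the radiative balance, α = 1 − 4σT⁴/S.
4σT⁴ = 4·5.67×10⁻⁸·(80.3)⁴ = 9.430 W m⁻².
1−α = 9.430/18.30 = 0.5153, so α = 0.4847.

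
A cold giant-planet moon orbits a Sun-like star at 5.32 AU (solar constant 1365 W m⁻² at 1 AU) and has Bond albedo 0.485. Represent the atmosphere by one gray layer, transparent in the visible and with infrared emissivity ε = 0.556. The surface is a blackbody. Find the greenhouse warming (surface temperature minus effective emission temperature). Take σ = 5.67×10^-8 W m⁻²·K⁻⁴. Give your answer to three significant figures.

Irradiance scales as 1/d², so S = 1365 W m⁻² × (1/5.32)² = 48.23 W m⁻².
The planet radiates to space at T_e = [S(1−α)/(4σ)]^(1/4) = 102.3 K.
The surface balance (absorbed SW + ε·downward IR = σT_s⁴) with T_a⁴ = T_s⁴/2 reduces to T_s = T_e·[2/(2−ε)]^¼ = 111.0 K.
T_s − T_e = 111.0 − 102.3 = 8.679 K.

8.68 K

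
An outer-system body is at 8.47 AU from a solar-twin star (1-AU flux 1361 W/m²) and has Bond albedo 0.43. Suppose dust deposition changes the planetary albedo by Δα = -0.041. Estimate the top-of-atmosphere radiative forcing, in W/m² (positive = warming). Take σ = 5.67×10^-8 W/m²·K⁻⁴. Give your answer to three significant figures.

0.194 W/m²

By the inverse-square law, S = 1361/8.47² = 18.97 W/m².
ΔF = −(S/4)Δα = −(18.97/4)×(-0.041) = 0.1945 W/m².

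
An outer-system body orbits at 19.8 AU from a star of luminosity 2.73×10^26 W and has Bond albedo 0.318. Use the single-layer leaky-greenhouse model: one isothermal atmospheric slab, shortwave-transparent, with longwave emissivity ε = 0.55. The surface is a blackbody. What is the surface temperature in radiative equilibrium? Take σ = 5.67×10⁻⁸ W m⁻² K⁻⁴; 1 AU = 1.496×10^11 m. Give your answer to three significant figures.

56.6 kelvin

Orbital distance: d = 19.8 AU = 2.962×10^12 m.
Spreading L over a sphere of radius d: S = 2.73×10^26/(4π·2.96×10^12²) = 2.476 W m⁻².
At the top of the atmosphere, σT_e⁴ = S(1−α)/4 = 0.4222 W m⁻², giving T_e = 52.24 K.
For a single slab of emissivity ε, T_s⁴ = 2T_e⁴/(2−ε); thus T_s = 52.24·(1.379)^(1/4) = 56.61 K.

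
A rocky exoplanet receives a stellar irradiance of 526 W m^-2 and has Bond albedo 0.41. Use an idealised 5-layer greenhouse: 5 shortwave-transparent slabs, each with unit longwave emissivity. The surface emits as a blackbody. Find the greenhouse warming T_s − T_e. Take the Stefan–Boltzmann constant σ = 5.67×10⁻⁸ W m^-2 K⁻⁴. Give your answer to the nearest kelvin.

OLR = S(1−α)/4 = 77.59 W m^-2; the top layer radiates at T_e = 192.3 K.
Surface: T_s = (6)^¼·T_e = 301.0 K.
Warming: T_s − T_e = 108.7 K.

109 K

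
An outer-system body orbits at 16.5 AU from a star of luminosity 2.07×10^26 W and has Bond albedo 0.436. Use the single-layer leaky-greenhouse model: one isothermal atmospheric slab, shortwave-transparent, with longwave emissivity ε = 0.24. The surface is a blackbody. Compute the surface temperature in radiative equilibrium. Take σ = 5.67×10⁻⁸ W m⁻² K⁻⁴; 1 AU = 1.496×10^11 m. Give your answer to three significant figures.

52.6 kelvin

d = 16.5 × 1.496×10^11 m = 2.468×10^12 m.
Spreading L over a sphere of radius d: S = 2.07×10^26/(4π·2.47×10^12²) = 2.704 W m⁻².
Effective emission temperature (TOA balance): σT_e⁴ = S(1−α)/4 = 0.3812 W m⁻² → T_e = 50.92 K.
For a single slab of emissivity ε, T_s⁴ = 2T_e⁴/(2−ε); thus T_s = 50.92·(1.136)^(1/4) = 52.57 K.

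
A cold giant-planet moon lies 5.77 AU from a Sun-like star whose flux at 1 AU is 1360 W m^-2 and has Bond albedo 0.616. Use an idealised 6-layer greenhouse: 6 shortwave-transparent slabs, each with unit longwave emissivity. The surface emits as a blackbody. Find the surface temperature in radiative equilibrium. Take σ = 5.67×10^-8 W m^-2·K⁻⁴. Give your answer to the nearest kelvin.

148 kelvin

By the inverse-square law, S = 1360/5.77² = 40.85 W m^-2.
OLR = S(1−α)/4 = 3.922 W m^-2; the top layer radiates at T_e = 91.19 K.
With N = 6 opaque layers, T_s = (N+1)^(1/4)·T_e = 7^(1/4)·91.19 = 148.3 K.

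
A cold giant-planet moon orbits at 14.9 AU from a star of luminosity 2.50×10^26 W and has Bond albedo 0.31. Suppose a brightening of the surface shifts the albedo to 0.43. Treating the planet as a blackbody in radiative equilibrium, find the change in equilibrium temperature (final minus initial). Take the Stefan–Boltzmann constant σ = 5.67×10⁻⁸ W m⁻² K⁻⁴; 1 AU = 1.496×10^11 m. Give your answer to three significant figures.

Orbital distance: d = 14.9 AU = 2.229×10^12 m.
Flux at the orbit: S = L/(4πd²) = 2.50×10^26/(4π·(2.23×10^12)²) = 4.004 W m⁻².
With α = 0.31, T₁ = 59.08 K.
After:  T₂ = [4.004·0.57/(4σ)]^(1/4) = 56.32 K.
ΔT = T₂ − T₁ = -2.755 K.

-2.76 K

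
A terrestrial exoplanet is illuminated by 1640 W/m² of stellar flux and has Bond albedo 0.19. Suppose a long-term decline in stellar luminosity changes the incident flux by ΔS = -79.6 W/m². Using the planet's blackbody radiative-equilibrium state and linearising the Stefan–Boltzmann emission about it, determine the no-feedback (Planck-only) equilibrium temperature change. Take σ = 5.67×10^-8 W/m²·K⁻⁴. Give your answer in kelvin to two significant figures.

Reference equilibrium: T_e = [S(1−α)/(4σ)]^(1/4) = 276.6 K.
Only a fraction (1−α) is absorbed and it's spread over 4πR², so ΔF = (1−α)ΔS/4 = -16.12 W/m².
Linearising σT⁴ gives d(σT⁴)/dT = 4σT_e³ = 4.802 W/m² per K.
ΔT₀ = ΔF/λ_P = -16.12/4.802 = -3.36 K.

-3.4 kelvin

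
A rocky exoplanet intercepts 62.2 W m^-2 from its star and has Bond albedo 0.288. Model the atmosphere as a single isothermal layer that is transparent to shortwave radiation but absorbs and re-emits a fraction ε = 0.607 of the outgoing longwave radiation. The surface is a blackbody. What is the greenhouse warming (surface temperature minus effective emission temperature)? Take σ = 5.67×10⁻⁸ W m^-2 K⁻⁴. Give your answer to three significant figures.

11.2 K

The planet radiates to space at T_e = [S(1−α)/(4σ)]^(1/4) = 118.2 K.
Surface balance with a leaky layer gives σT_s⁴ = σT_e⁴·2/(2−ε), so T_s = T_e·[2/(2−0.607)]^(1/4) = 129.4 K.
T_s − T_e = 129.4 − 118.2 = 11.19 K.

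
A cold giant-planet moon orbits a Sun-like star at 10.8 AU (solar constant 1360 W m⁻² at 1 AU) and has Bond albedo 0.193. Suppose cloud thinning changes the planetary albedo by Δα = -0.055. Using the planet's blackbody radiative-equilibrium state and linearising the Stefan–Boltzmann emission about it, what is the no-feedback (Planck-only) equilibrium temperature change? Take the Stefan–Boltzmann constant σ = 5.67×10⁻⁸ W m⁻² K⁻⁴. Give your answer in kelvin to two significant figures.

Irradiance scales as 1/d², so S = 1360 W m⁻² × (1/10.8)² = 11.66 W m⁻².
The baseline emission temperature is T_e = 80.26 K.
ΔF = −(S/4)Δα = −(11.66/4)×(-0.055) = 0.1603 W m⁻².
Linearising σT⁴ gives d(σT⁴)/dT = 4σT_e³ = 0.1172 W m⁻² per K.
So ΔT₀ = 0.1603/0.1172 = 1.37 K.

1.4 K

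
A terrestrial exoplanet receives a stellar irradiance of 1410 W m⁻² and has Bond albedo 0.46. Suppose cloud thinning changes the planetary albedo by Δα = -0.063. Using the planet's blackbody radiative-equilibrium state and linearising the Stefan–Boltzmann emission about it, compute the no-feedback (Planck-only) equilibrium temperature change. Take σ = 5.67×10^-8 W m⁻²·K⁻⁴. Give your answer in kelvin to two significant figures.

7.0 K

The baseline emission temperature is T_e = 240.7 K.
TOA radiative forcing: ΔF = −S·Δα/4 = −1410·(-0.063)/4 = 22.21 W m⁻².
Linearising σT⁴ gives d(σT⁴)/dT = 4σT_e³ = 3.163 W m⁻² per K.
ΔT₀ = ΔF/λ_P = 22.21/3.163 = 7.02 K.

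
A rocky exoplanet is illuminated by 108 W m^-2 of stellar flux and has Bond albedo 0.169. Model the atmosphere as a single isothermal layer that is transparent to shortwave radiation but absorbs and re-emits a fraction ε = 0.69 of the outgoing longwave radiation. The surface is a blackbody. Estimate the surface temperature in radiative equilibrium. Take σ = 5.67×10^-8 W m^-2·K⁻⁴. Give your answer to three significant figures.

At the top of the atmosphere, σT_e⁴ = S(1−α)/4 = 22.44 W m^-2, giving T_e = 141.0 K.
The surface balance (absorbed SW + ε·downward IR = σT_s⁴) with T_a⁴ = T_s⁴/2 reduces to T_s = T_e·[2/(2−ε)]^¼ = 156.8 K.

157 kelvin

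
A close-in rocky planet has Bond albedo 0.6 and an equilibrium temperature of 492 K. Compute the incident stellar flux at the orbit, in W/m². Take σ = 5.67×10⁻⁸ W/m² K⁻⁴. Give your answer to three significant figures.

33200 W/m²

From S(1−α)/4 = σT⁴: S = 4σT⁴/(1−α).
σT⁴ = 5.67×10⁻⁸·(492)⁴ = 3322 W/m².
So S = 4×3322/(1−0.6) = 33220 W/m².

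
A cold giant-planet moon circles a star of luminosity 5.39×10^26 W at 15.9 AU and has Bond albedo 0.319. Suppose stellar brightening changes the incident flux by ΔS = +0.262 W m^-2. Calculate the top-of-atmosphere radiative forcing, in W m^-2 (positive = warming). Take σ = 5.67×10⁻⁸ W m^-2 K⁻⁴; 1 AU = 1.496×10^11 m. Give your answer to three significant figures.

Orbital distance: d = 15.9 AU = 2.379×10^12 m.
S = L/(4πd²) = 7.581 W m^-2.
Only a fraction (1−α) is absorbed and it's spread over 4πR², so ΔF = (1−α)ΔS/4 = 0.04461 W m^-2.

0.0446 W m^-2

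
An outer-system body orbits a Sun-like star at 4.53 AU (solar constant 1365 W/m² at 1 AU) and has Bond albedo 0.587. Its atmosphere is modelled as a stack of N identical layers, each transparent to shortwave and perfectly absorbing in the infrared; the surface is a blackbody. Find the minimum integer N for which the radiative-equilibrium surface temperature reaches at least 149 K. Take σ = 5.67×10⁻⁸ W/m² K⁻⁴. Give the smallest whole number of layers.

Flux at the orbit: S = 1365/(4.53)² = 66.52 W/m².
Top-of-atmosphere balance: σT_e⁴ = S(1−α)/4 = 6.868 W/m² → T_e = 104.9 K.
Need (N+1)T_e⁴ ≥ T_s⁴, i.e. N+1 ≥ (149/104.9)⁴ = 4.069.
The minimum whole number is N = 4.

4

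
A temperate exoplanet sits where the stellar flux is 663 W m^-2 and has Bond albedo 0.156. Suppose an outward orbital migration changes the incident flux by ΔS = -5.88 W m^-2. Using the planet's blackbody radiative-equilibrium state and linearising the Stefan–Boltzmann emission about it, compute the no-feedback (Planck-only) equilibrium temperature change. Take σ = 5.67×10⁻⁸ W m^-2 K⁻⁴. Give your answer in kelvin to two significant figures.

Reference equilibrium: T_e = [S(1−α)/(4σ)]^(1/4) = 222.9 K.
ΔF = Δ[S(1−α)]/4 = (1−0.156)·-5.88/4 = -1.241 W m^-2.
Planck response: λ_P = 4σT_e³ = 4·5.67×10⁻⁸·(222.9)³ = 2.511 W m^-2/K.
ΔT₀ = ΔF/λ_P = -1.241/2.511 = -0.494 K.

-0.49 kelvin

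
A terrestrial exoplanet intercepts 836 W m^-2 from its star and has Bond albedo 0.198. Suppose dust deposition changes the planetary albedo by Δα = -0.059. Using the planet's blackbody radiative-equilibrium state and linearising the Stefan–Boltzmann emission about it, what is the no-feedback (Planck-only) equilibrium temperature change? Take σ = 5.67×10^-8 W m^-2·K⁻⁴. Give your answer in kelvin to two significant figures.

4.3 K

Unperturbed T_e = [836.0·(1−0.198)/(4σ)]^¼ = 233.2 K.
The change in absorbed flux is Δ[S(1−α)/4] = −SΔα/4 = 12.33 W m^-2.
The Planck feedback parameter is 4σT_e³ = 2.875 W m^-2/K.
So ΔT₀ = 12.33/2.875 = 4.29 K.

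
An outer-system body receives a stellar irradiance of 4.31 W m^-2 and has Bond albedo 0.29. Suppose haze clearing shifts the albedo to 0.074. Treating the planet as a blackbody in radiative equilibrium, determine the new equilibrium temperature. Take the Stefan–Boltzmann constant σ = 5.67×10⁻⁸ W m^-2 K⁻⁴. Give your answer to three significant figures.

With the new albedo, S(1−α₂)/4 = 0.9978 W m^-2, so T₂ = 64.77 K.

64.8 kelvin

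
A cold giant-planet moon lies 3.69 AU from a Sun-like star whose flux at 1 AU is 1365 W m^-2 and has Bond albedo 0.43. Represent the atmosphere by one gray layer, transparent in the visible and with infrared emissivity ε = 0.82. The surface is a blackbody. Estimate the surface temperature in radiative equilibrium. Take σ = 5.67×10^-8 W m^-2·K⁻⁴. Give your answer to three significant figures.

Irradiance scales as 1/d², so S = 1365 W m^-2 × (1/3.69)² = 100.2 W m^-2.
The planet radiates to space at T_e = [S(1−α)/(4σ)]^(1/4) = 126.0 K.
For a single slab of emissivity ε, T_s⁴ = 2T_e⁴/(2−ε); thus T_s = 126.0·(1.695)^(1/4) = 143.8 K.

144 K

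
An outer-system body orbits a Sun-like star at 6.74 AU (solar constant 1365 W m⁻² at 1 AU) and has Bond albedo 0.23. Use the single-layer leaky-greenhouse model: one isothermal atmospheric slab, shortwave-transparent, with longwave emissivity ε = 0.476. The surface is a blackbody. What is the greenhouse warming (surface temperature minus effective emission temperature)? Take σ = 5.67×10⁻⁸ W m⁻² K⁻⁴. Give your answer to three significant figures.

7.07 kelvin

Flux at the orbit: S = 1365/(6.74)² = 30.05 W m⁻².
Effective emission temperature (TOA balance): σT_e⁴ = S(1−α)/4 = 5.784 W m⁻² → T_e = 100.5 K.
The surface balance (absorbed SW + ε·downward IR = σT_s⁴) with T_a⁴ = T_s⁴/2 reduces to T_s = T_e·[2/(2−ε)]^¼ = 107.6 K.
T_s − T_e = 107.6 − 100.5 = 7.067 K.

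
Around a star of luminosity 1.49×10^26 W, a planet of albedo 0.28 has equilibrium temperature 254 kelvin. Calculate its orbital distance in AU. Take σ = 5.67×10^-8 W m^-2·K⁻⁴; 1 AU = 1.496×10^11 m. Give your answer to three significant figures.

The flux needed for this T is 4σT⁴/(1−0.28) = 1311 W m^-2.
Then d = [L/(4πS)]^(1/2) = 9.510×10^10 m, i.e. 0.6357 AU.

0.636 AU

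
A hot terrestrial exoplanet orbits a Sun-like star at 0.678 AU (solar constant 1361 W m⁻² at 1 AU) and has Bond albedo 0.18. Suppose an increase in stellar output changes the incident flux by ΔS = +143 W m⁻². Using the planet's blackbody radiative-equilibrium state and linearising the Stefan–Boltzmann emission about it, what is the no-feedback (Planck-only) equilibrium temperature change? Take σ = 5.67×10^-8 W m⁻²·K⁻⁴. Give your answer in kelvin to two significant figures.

By the inverse-square law, S = 1361/0.678² = 2961 W m⁻².
Unperturbed T_e = [2961·(1−0.18)/(4σ)]^¼ = 321.7 K.
Only a fraction (1−α) is absorbed and it's spread over 4πR², so ΔF = (1−α)ΔS/4 = 29.32 W m⁻².
Linearising σT⁴ gives d(σT⁴)/dT = 4σT_e³ = 7.548 W m⁻² per K.
So ΔT₀ = 29.32/7.548 = 3.88 K.

3.9 kelvin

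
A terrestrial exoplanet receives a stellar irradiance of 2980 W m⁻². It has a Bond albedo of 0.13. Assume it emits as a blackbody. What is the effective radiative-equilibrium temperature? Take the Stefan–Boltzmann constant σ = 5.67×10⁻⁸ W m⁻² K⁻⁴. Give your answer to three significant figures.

Absorbed flux (global mean): S(1−α)/4 = 2980·0.87/4 = 648.1 W m⁻².
Balancing against σT⁴: T = (648.1/5.67×10⁻⁸)^(1/4) = 327.0 K.

327 kelvin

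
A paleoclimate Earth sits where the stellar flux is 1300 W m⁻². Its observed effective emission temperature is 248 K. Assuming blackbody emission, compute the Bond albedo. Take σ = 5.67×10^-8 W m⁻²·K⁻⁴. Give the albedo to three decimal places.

Rearranging the radiative balance, α = 1 − 4σT⁴/S.
σT⁴ = 214.5 W m⁻², so 4σT⁴ = 857.9 W m⁻².
Hence α = 1 − 857.9/1300 = 0.3401.

0.340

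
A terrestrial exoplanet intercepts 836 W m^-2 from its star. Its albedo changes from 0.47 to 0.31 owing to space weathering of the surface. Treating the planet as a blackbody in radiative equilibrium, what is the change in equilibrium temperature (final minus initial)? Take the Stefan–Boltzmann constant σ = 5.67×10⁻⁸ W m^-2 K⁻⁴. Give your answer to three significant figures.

14.3 K

Initial: T₁ = [S(1−0.47)/(4σ)]^(1/4) = 210.2 K.
Final:   T₂ = [S(1−0.31)/(4σ)]^(1/4) = 224.6 K.
ΔT = T₂ − T₁ = 14.33 K.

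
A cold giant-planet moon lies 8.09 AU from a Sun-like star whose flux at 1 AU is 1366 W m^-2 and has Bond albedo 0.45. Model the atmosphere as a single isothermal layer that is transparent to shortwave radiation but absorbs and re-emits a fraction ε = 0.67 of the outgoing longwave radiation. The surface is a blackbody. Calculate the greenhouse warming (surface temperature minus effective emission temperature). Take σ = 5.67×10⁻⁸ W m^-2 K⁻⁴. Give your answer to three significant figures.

9.06 K

By the inverse-square law, S = 1366/8.09² = 20.87 W m^-2.
At the top of the atmosphere, σT_e⁴ = S(1−α)/4 = 2.870 W m^-2, giving T_e = 84.35 K.
For a single slab of emissivity ε, T_s⁴ = 2T_e⁴/(2−ε); thus T_s = 84.35·(1.504)^(1/4) = 93.40 K.
The atmosphere warms the surface by 9.057 K.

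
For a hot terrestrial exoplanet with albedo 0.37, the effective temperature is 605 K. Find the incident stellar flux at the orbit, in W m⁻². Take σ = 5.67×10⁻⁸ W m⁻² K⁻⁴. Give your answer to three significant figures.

48200 W m⁻²

Invert the energy balance for S: S = 4σT⁴/(1−α).
σT⁴ = 5.67×10⁻⁸·(605)⁴ = 7596 W m⁻².
So S = 4×7596/(1−0.37) = 48230 W m⁻².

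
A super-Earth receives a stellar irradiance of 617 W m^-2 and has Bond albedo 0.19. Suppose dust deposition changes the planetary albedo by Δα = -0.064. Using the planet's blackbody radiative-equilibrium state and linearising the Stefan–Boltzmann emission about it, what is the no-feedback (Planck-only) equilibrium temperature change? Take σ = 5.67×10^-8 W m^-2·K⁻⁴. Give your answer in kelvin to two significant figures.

4.3 kelvin

Reference equilibrium: T_e = [S(1−α)/(4σ)]^(1/4) = 216.7 K.
TOA radiative forcing: ΔF = −S·Δα/4 = −617.0·(-0.064)/4 = 9.872 W m^-2.
The Planck feedback parameter is 4σT_e³ = 2.307 W m^-2/K.
ΔT₀ = ΔF/λ_P = 9.872/2.307 = 4.28 K.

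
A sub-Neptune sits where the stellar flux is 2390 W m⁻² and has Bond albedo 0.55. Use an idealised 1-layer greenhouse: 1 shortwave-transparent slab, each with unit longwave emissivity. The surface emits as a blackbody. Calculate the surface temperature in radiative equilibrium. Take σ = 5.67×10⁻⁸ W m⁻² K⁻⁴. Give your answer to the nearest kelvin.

OLR = S(1−α)/4 = 268.9 W m⁻²; the top layer radiates at T_e = 262.4 K.
Layer-by-layer balance gives σT_s⁴ = (N+1)σT_e⁴, so T_s = 2^¼·262.4 = 312.1 K.

312 K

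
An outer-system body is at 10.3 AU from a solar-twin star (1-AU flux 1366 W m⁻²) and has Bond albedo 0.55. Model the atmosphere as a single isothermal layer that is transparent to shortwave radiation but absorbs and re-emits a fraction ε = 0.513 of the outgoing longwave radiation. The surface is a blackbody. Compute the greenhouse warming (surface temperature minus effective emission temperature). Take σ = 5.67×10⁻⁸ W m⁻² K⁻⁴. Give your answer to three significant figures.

5.47 K

Flux at the orbit: S = 1366/(10.3)² = 12.88 W m⁻².
The planet radiates to space at T_e = [S(1−α)/(4σ)]^(1/4) = 71.09 K.
Surface balance with a leaky layer gives σT_s⁴ = σT_e⁴·2/(2−ε), so T_s = T_e·[2/(2−0.513)]^(1/4) = 76.56 K.
The atmosphere warms the surface by 5.468 K.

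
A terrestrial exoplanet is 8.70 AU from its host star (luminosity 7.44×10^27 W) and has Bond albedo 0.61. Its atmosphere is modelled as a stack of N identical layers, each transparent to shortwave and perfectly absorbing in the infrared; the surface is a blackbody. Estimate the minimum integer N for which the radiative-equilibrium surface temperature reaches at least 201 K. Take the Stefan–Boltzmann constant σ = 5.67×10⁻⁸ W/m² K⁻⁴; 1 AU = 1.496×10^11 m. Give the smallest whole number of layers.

2

Orbital distance: d = 8.70 AU = 1.302×10^12 m.
S = L/(4πd²) = 349.5 W/m².
OLR = S(1−α)/4 = 34.08 W/m²; the top layer radiates at T_e = 156.6 K.
Need (N+1)T_e⁴ ≥ T_s⁴, i.e. N+1 ≥ (201/156.6)⁴ = 2.716.
So N ≥ 1.716; the smallest integer is N = 2.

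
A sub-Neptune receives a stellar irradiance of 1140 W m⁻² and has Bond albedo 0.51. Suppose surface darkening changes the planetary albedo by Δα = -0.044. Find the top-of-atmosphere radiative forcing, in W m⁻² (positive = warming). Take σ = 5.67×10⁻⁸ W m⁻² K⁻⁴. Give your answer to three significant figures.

12.5 W m⁻²

TOA radiative forcing: ΔF = −S·Δα/4 = −1140·(-0.044)/4 = 12.54 W m⁻².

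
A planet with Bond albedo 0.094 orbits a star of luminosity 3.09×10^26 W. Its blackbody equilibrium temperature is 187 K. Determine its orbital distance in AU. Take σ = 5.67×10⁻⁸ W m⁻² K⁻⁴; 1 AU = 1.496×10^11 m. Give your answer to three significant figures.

The flux needed for this T is 4σT⁴/(1−0.094) = 306.1 W m⁻².
Then d = [L/(4πS)]^(1/2) = 2.834×10^11 m, i.e. 1.895 AU.

1.89 AU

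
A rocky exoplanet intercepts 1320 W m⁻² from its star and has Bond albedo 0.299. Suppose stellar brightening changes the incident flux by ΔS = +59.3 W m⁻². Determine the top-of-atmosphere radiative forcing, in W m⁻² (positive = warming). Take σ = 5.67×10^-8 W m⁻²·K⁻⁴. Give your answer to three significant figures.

Only a fraction (1−α) is absorbed and it's spread over 4πR², so ΔF = (1−α)ΔS/4 = 10.39 W m⁻².

10.4 W m⁻²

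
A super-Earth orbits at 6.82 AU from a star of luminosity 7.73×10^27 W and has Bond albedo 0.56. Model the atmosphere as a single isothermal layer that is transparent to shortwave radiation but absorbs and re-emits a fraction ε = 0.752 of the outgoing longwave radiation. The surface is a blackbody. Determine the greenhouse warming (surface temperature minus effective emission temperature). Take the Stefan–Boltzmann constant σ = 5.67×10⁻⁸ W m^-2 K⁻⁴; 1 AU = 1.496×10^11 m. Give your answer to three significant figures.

23.0 K

Orbital distance: d = 6.82 AU = 1.020×10^12 m.
Flux at the orbit: S = L/(4πd²) = 7.73×10^27/(4π·(1.02×10^12)²) = 590.9 W m^-2.
Effective emission temperature (TOA balance): σT_e⁴ = S(1−α)/4 = 65.00 W m^-2 → T_e = 184.0 K.
For a single slab of emissivity ε, T_s⁴ = 2T_e⁴/(2−ε); thus T_s = 184.0·(1.603)^(1/4) = 207.0 K.
Greenhouse warming: T_s − T_e = 23.03 K.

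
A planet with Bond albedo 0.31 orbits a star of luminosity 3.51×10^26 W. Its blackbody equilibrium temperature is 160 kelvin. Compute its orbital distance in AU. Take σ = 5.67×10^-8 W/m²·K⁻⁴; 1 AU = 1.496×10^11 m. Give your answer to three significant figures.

Energy balance gives S = 4σT⁴/(1−α) = 215.4 W/m².
S = L/(4πd²) → d = √(L/4πS) = √(3.51×10^26/(4π·215.4)) = 3.601×10^11 m = 2.407 AU.

2.41 AU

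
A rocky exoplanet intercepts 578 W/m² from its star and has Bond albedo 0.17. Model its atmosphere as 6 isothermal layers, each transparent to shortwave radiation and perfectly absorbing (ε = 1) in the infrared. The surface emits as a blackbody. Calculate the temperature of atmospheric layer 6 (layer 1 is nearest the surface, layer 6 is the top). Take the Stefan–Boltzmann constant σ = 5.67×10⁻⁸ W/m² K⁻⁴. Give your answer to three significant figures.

214 K

Top-of-atmosphere balance: σT_e⁴ = S(1−α)/4 = 119.9 W/m² → T_e = 214.5 K.
In the N-layer model, layer k (counted from the surface) has T_k = (N+1−k)^(1/4)·T_e.
With k = 6: T_6 = (6+1−6)^¼·214.5 K = 214.5 K.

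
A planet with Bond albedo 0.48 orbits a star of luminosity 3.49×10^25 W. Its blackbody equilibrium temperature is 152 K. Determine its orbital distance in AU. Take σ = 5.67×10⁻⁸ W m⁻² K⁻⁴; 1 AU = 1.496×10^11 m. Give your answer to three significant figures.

Required flux: S = 4σT⁴/(1−α) = 232.8 W m⁻².
Then d = [L/(4πS)]^(1/2) = 1.092×10^11 m, i.e. 0.7301 AU.

0.730 AU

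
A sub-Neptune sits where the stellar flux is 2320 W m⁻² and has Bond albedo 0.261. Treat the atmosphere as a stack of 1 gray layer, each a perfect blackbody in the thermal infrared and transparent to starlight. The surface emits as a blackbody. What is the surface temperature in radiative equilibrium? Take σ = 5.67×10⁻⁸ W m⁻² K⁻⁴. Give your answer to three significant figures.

351 K

Top-of-atmosphere balance: σT_e⁴ = S(1−α)/4 = 428.6 W m⁻² → T_e = 294.9 K.
With N = 1 opaque layers, T_s = (N+1)^(1/4)·T_e = 2^(1/4)·294.9 = 350.7 K.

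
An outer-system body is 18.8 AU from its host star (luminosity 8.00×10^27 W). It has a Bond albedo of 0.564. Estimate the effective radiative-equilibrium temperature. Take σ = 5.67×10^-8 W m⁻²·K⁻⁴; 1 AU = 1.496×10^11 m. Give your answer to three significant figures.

112 K

Orbital distance: d = 18.8 AU = 2.812×10^12 m.
S = L/(4πd²) = 80.48 W m⁻².
The planet absorbs (1−α)S over its disc πR² and re-emits over 4πR², so the mean absorbed flux is (1−0.564)·80.48/4 = 8.773 W m⁻².
Balancing against σT⁴: T = (8.773/5.67×10⁻⁸)^(1/4) = 111.5 K.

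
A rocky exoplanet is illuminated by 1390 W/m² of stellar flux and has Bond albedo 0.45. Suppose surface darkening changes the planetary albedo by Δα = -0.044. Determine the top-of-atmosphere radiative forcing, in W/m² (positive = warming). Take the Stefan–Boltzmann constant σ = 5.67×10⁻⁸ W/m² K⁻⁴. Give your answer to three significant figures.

15.3 W/m²

The change in absorbed flux is Δ[S(1−α)/4] = −SΔα/4 = 15.29 W/m².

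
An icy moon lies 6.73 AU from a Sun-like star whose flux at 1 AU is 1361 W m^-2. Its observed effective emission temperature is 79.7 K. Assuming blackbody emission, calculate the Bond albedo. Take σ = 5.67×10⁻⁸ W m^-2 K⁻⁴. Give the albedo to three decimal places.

By the inverse-square law, S = 1361/6.73² = 30.05 W m^-2.
Energy balance: S(1−α)/4 = σT⁴, so 1−α = 4σT⁴/S.
σT⁴ = 2.288 W m^-2, so 4σT⁴ = 9.151 W m^-2.
Hence α = 1 − 9.151/30.05 = 0.6955.

0.695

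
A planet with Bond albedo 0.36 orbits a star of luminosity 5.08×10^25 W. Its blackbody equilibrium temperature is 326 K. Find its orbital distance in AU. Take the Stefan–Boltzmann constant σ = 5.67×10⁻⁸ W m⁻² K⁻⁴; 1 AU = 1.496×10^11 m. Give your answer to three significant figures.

Energy balance gives S = 4σT⁴/(1−α) = 4003 W m⁻².
S = L/(4πd²) → d = √(L/4πS) = √(5.08×10^25/(4π·4003)) = 3.178×10^10 m = 0.2124 AU.

0.212 AU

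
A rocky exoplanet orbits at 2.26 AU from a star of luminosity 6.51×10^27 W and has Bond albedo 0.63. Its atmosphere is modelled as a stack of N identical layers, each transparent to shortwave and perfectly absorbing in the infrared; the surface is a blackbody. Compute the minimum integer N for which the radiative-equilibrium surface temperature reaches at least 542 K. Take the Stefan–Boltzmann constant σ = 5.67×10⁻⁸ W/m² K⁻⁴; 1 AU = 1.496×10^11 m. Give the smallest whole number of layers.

Orbital distance: d = 2.26 AU = 3.381×10^11 m.
Flux at the orbit: S = L/(4πd²) = 6.51×10^27/(4π·(3.38×10^11)²) = 4532 W/m².
Top-of-atmosphere balance: σT_e⁴ = S(1−α)/4 = 419.2 W/m² → T_e = 293.2 K.
Need (N+1)T_e⁴ ≥ T_s⁴, i.e. N+1 ≥ (542/293.2)⁴ = 11.672.
Rounding up, N = 11.

11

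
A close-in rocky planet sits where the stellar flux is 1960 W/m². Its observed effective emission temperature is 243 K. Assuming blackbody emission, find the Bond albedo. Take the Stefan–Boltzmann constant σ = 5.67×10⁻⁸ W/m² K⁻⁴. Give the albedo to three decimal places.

Rearranging the radiative balance, α = 1 − 4σT⁴/S.
4σT⁴ = 4·5.67×10⁻⁸·(243)⁴ = 790.8 W/m².
Hence α = 1 − 790.8/1960 = 0.5965.

0.597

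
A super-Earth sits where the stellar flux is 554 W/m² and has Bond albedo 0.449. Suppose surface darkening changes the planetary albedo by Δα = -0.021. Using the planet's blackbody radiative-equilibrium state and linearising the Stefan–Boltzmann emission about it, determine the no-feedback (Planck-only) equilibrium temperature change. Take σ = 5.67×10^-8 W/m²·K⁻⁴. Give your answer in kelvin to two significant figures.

The baseline emission temperature is T_e = 191.5 K.
ΔF = −(S/4)Δα = −(554.0/4)×(-0.021) = 2.909 W/m².
Linearising σT⁴ gives d(σT⁴)/dT = 4σT_e³ = 1.594 W/m² per K.
So ΔT₀ = 2.909/1.594 = 1.82 K.

1.8 K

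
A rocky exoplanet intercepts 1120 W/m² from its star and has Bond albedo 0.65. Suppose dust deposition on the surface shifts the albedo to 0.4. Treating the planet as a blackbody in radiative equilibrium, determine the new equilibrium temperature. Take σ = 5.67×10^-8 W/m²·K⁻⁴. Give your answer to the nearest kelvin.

New equilibrium: T₂ = [(1−0.4)·1120/(4σ)]^(1/4) = 233.3 K.

233 K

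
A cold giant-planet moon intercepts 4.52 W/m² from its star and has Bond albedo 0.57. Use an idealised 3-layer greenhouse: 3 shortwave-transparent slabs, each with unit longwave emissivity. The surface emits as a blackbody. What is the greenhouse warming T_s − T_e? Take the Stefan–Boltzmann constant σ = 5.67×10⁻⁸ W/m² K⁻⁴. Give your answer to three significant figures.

22.4 kelvin

The effective emission temperature is T_e = [S(1−α)/(4σ)]^¼ = 54.11 K.
T_s = (N+1)^(1/4)·T_e = 76.52 K.
Warming: T_s − T_e = 22.41 K.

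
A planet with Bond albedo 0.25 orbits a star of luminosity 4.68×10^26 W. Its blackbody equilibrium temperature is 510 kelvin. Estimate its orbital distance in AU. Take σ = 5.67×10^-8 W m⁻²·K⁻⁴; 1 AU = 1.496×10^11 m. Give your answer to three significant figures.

Required flux: S = 4σT⁴/(1−α) = 20460 W m⁻².
Then d = [L/(4πS)]^(1/2) = 4.267×10^10 m, i.e. 0.2852 AU.

0.285 AU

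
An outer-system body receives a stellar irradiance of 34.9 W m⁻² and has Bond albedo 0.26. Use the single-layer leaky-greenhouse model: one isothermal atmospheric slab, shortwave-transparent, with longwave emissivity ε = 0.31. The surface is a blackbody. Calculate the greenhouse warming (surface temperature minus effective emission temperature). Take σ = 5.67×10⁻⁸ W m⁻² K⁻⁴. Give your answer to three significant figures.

Effective emission temperature (TOA balance): σT_e⁴ = S(1−α)/4 = 6.456 W m⁻² → T_e = 103.3 K.
For a single slab of emissivity ε, T_s⁴ = 2T_e⁴/(2−ε); thus T_s = 103.3·(1.183)^(1/4) = 107.7 K.
T_s − T_e = 107.7 − 103.3 = 4.442 K.

4.44 K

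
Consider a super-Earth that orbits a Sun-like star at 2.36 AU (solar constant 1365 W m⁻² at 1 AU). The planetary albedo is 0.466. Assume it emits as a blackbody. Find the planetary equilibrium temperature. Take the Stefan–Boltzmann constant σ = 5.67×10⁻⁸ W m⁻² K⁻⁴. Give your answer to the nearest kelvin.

155 K

Flux at the orbit: S = 1365/(2.36)² = 245.1 W m⁻².
The planet absorbs (1−α)S over its disc πR² and re-emits over 4πR², so the mean absorbed flux is (1−0.466)·245.1/4 = 32.72 W m⁻².
In equilibrium σT⁴ equals this, so T = 155.0 K.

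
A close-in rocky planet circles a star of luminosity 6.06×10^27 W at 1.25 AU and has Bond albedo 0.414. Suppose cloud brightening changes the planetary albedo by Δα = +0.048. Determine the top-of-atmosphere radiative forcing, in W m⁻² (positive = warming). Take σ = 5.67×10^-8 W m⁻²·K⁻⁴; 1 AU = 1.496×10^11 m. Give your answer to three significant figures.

d = 1.25 × 1.496×10^11 m = 1.870×10^11 m.
Flux at the orbit: S = L/(4πd²) = 6.06×10^27/(4π·(1.87×10^11)²) = 13790 W m⁻².
The change in absorbed flux is Δ[S(1−α)/4] = −SΔα/4 = -165.5 W m⁻².

-165 W m⁻²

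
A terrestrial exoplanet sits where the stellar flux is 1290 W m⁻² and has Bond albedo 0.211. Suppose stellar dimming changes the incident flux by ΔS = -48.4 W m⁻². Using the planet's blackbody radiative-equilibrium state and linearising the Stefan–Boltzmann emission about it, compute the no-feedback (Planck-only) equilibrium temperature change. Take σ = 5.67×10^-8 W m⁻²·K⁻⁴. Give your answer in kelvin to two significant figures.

-2.4 kelvin

Unperturbed T_e = [1290·(1−0.211)/(4σ)]^¼ = 258.8 K.
ΔF = Δ[S(1−α)]/4 = (1−0.211)·-48.4/4 = -9.547 W m⁻².
The Planck feedback parameter is 4σT_e³ = 3.932 W m⁻²/K.
ΔT₀ = ΔF/λ_P = -9.547/3.932 = -2.43 K.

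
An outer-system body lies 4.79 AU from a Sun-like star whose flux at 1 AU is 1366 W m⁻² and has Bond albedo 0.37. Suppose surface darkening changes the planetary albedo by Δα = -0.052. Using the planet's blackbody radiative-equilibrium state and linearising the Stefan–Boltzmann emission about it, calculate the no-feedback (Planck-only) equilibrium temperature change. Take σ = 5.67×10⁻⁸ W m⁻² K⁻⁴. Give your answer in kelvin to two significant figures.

Flux at the orbit: S = 1366/(4.79)² = 59.54 W m⁻².
The baseline emission temperature is T_e = 113.4 K.
The change in absorbed flux is Δ[S(1−α)/4] = −SΔα/4 = 0.7740 W m⁻².
Planck response: λ_P = 4σT_e³ = 4·5.67×10⁻⁸·(113.4)³ = 0.3308 W m⁻²/K.
Hence the no-feedback warming is ΔF/(4σT_e³) = 2.34 K.

2.3 K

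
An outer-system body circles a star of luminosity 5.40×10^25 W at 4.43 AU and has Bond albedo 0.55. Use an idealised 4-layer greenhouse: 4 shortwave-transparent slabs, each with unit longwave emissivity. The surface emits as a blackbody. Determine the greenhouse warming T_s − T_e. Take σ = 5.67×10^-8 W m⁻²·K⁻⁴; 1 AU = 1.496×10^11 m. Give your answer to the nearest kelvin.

33 K

Orbital distance: d = 4.43 AU = 6.627×10^11 m.
Spreading L over a sphere of radius d: S = 5.40×10^25/(4π·6.63×10^11²) = 9.784 W m⁻².
The effective emission temperature is T_e = [S(1−α)/(4σ)]^¼ = 66.38 K.
T_s = (N+1)^(1/4)·T_e = 99.26 K.
Warming: T_s − T_e = 32.88 K.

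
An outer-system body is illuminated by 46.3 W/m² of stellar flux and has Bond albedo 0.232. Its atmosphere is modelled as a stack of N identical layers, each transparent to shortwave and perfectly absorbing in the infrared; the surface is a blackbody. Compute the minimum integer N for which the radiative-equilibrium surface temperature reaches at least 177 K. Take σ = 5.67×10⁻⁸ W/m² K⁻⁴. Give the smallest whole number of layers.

OLR = S(1−α)/4 = 8.890 W/m²; the top layer radiates at T_e = 111.9 K.
Since T_s⁴ = (N+1)T_e⁴, we need N ≥ (T_s/T_e)⁴ − 1 = 5.260.
Rounding up, N = 6.

6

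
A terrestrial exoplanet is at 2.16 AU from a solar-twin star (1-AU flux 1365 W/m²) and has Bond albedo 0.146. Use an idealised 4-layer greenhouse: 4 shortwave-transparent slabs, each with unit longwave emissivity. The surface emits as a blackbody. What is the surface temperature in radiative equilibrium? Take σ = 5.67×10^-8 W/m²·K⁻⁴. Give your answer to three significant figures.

272 K

Flux at the orbit: S = 1365/(2.16)² = 292.6 W/m².
Top-of-atmosphere balance: σT_e⁴ = S(1−α)/4 = 62.46 W/m² → T_e = 182.2 K.
With N = 4 opaque layers, T_s = (N+1)^(1/4)·T_e = 5^(1/4)·182.2 = 272.4 K.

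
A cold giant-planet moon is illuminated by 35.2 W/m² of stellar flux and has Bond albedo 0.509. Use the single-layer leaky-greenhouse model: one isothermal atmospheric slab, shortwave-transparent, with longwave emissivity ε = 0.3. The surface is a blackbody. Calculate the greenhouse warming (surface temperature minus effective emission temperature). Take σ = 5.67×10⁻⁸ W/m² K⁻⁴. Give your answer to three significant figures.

3.87 K

Effective emission temperature (TOA balance): σT_e⁴ = S(1−α)/4 = 4.321 W/m² → T_e = 93.43 K.
Surface balance with a leaky layer gives σT_s⁴ = σT_e⁴·2/(2−ε), so T_s = T_e·[2/(2−0.3)]^(1/4) = 97.31 K.
The atmosphere warms the surface by 3.874 K.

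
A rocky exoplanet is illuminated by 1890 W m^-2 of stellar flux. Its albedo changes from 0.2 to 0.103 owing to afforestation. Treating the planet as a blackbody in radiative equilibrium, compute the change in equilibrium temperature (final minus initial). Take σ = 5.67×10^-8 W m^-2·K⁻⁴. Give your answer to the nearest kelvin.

8 K

Before: T₁ = [1890·0.8/(4σ)]^(1/4) = 285.7 K.
Final:   T₂ = [S(1−0.103)/(4σ)]^(1/4) = 294.0 K.
ΔT = T₂ − T₁ = 8.294 K.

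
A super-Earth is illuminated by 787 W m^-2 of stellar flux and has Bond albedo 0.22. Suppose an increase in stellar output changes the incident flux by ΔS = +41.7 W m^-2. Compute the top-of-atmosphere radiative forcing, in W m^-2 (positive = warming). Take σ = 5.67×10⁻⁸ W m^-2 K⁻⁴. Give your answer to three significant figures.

ΔF = Δ[S(1−α)]/4 = (1−0.22)·+41.7/4 = 8.132 W m^-2.

8.13 W m^-2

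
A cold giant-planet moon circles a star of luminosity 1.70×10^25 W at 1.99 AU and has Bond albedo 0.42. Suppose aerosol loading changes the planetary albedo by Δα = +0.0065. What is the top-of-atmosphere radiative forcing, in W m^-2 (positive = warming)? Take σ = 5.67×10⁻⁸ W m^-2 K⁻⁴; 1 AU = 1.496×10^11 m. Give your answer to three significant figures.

-0.0248 W m^-2

Orbital distance: d = 1.99 AU = 2.977×10^11 m.
Spreading L over a sphere of radius d: S = 1.70×10^25/(4π·2.98×10^11²) = 15.26 W m^-2.
TOA radiative forcing: ΔF = −S·Δα/4 = −15.26·(+0.0065)/4 = -0.02480 W m^-2.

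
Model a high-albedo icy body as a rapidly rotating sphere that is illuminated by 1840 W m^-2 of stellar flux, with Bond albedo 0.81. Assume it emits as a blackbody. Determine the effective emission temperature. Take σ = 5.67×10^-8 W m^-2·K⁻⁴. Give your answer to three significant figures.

The planet absorbs (1−α)S over its disc πR² and re-emits over 4πR², so the mean absorbed flux is (1−0.81)·1840/4 = 87.40 W m^-2.
Balancing against σT⁴: T = (87.40/5.67×10⁻⁸)^(1/4) = 198.1 K.

198 K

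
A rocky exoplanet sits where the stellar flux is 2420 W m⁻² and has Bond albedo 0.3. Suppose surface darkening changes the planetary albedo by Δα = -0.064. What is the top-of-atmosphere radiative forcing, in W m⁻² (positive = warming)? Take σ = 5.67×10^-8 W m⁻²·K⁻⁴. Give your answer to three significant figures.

TOA radiative forcing: ΔF = −S·Δα/4 = −2420·(-0.064)/4 = 38.72 W m⁻².

38.7 W m⁻²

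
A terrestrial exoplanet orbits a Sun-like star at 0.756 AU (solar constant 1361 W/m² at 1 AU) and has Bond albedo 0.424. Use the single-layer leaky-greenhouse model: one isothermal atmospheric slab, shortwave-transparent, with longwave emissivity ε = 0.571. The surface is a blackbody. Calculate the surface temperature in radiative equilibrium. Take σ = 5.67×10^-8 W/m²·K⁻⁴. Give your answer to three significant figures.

Flux at the orbit: S = 1361/(0.756)² = 2381 W/m².
The planet radiates to space at T_e = [S(1−α)/(4σ)]^(1/4) = 278.9 K.
Surface balance with a leaky layer gives σT_s⁴ = σT_e⁴·2/(2−ε), so T_s = T_e·[2/(2−0.571)]^(1/4) = 303.3 K.

303 kelvin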